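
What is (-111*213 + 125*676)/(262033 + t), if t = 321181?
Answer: 60857/583214 ≈ 0.10435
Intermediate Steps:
(-111*213 + 125*676)/(262033 + t) = (-111*213 + 125*676)/(262033 + 321181) = (-23643 + 84500)/583214 = 60857*(1/583214) = 60857/583214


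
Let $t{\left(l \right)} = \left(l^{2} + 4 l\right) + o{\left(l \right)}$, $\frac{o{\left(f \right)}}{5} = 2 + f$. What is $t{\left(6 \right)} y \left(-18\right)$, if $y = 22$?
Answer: $-39600$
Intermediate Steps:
$o{\left(f \right)} = 10 + 5 f$ ($o{\left(f \right)} = 5 \left(2 + f\right) = 10 + 5 f$)
$t{\left(l \right)} = 10 + l^{2} + 9 l$ ($t{\left(l \right)} = \left(l^{2} + 4 l\right) + \left(10 + 5 l\right) = 10 + l^{2} + 9 l$)
$t{\left(6 \right)} y \left(-18\right) = \left(10 + 6^{2} + 9 \cdot 6\right) 22 \left(-18\right) = \left(10 + 36 + 54\right) 22 \left(-18\right) = 100 \cdot 22 \left(-18\right) = 2200 \left(-18\right) = -39600$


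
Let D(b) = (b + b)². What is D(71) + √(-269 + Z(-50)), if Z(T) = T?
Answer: 20164 + I*√319 ≈ 20164.0 + 17.861*I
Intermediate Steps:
D(b) = 4*b² (D(b) = (2*b)² = 4*b²)
D(71) + √(-269 + Z(-50)) = 4*71² + √(-269 - 50) = 4*5041 + √(-319) = 20164 + I*√319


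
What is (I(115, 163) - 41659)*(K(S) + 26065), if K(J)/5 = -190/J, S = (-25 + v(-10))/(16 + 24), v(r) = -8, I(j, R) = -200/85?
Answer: -212034969745/187 ≈ -1.1339e+9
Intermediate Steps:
I(j, R) = -40/17 (I(j, R) = -200*1/85 = -40/17)
S = -33/40 (S = (-25 - 8)/(16 + 24) = -33/40 ≈ -0.82500)
K(J) = -950/J (K(J) = 5*(-190/J) = -950/J)
(I(115, 163) - 41659)*(K(S) + 26065) = (-40/17 - 41659)*(-950/(-33/40) + 26065) = -708243*(-950*(-40/33) + 26065)/17 = -708243*(38000/33 + 26065)/17 = -708243/17*898145/33 = -212034969745/187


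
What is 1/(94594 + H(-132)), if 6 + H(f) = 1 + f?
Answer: 1/94457 ≈ 1.0587e-5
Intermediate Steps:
H(f) = -5 + f (H(f) = -6 + (1 + f) = -5 + f)
1/(94594 + H(-132)) = 1/(94594 + (-5 - 132)) = 1/(94594 - 137) = 1/94457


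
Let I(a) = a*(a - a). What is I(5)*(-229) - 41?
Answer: -41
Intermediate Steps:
I(a) = 0 (I(a) = a*0 = 0)
I(5)*(-229) - 41 = 0*(-229) - 41 = 0 - 41 = -41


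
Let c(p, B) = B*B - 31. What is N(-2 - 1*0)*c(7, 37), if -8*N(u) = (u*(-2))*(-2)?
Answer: 1338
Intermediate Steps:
c(p, B) = -31 + B² (c(p, B) = B² - 31 = -31 + B²)
N(u) = -u/2 (N(u) = -u*(-2)*(-2)/8 = -(-2*u)*(-2)/8 = -u/2)
N(-2 - 1*0)*c(7, 37) = (-(-2 - 1*0)/2)*(-31 + 37²) = (-(-2 + 0)/2)*(-31 + 1369) = -½*(-2)*1338 = 1*1338 = 1338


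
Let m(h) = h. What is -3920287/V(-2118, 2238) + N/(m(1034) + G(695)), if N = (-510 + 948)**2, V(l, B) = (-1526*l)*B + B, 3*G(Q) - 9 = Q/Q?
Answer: 260188996611335/1406890547079 ≈ 184.94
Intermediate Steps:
G(Q) = 10/3 (G(Q) = 3 + (Q/Q)/3 = 3 + (1/3)*1 = 3 + 1/3 = 10/3)
V(l, B) = B - 1526*B*l (V(l, B) = -1526*B*l + B = B - 1526*B*l)
N = 191844 (N = 438**2 = 191844)
-3920287/V(-2118, 2238) + N/(m(1034) + G(695)) = -3920287*1/(2238*(1 - 1526*(-2118))) + 191844/(1034 + 10/3) = -3920287*1/(2238*(1 + 3232068)) + 191844/(3112/3) = -3920287/(2238*3232069) + 191844*(3/3112) = -3920287/7233370422 + 143883/778 = 260188996611335/1406890547079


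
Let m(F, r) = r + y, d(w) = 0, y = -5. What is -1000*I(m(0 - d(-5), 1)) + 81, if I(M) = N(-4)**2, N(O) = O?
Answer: -15919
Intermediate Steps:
m(F, r) = -5 + r (m(F, r) = r - 5 = -5 + r)
I(M) = 16 (I(M) = (-4)**2 = 16)
-1000*I(m(0 - d(-5), 1)) + 81 = -1000*16 + 81 = -16000 + 81 = -15919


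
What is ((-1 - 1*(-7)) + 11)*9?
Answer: 153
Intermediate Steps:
((-1 - 1*(-7)) + 11)*9 = ((-1 + 7) + 11)*9 = (6 + 11)*9 = 17*9 = 153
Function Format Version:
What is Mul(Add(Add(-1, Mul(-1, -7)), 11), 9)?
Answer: 153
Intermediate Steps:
Mul(Add(Add(-1, Mul(-1, -7)), 11), 9) = Mul(Add(Add(-1, 7), 11), 9) = Mul(Add(6, 11), 9) = Mul(17, 9) = 153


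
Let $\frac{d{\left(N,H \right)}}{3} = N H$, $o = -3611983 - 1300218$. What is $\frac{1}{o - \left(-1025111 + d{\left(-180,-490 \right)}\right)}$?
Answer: $- \frac{1}{4151690} \approx -2.4087 \cdot 10^{-7}$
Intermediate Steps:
$o = -4912201$
$d{\left(N,H \right)} = 3 H N$ ($d{\left(N,H \right)} = 3 N H = 3 H N$)
$\frac{1}{o - \left(-1025111 + d{\left(-180,-490 \right)}\right)} = \frac{1}{-4912201 + \left(1025111 - 3 \left(-490\right) \left(-180\right)\right)} = \frac{1}{-4912201 + \left(1025111 - 264600\right)} = \frac{1}{-4912201 + 760511} = \frac{1}{-4151690} = - \frac{1}{4151690}$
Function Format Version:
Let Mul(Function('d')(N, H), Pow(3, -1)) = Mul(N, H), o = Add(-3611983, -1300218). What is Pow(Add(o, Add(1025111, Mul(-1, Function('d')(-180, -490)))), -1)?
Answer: Rational(-1, 4151690) ≈ -2.4087e-7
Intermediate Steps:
o = -4912201
Function('d')(N, H) = Mul(3, H, N) (Function('d')(N, H) = Mul(3, Mul(N, H)) = Mul(3, Mul(H, N)) = Mul(3, H, N))
Pow(Add(o, Add(1025111, Mul(-1, Function('d')(-180, -490)))), -1) = Pow(Add(-4912201, Add(1025111, Mul(-1, Mul(3, -490, -180)))), -1) = Pow(Add(-4912201, Add(1025111, Mul(-1, 264600))), -1) = Pow(Add(-4912201, Add(1025111, -264600)), -1) = Pow(Add(-4912201, 760511), -1) = Pow(-4151690, -1) = Rational(-1, 4151690)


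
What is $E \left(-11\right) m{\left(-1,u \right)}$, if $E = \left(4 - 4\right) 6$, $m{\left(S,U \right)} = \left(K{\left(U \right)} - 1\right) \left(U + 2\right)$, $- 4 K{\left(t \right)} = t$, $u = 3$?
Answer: $0$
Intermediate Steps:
$K{\left(t \right)} = - \frac{t}{4}$
$m{\left(S,U \right)} = \left(-1 - \frac{U}{4}\right) \left(2 + U\right)$ ($m{\left(S,U \right)} = \left(- \frac{U}{4} - 1\right) \left(U + 2\right) = \left(-1 - \frac{U}{4}\right) \left(2 + U\right)$)
$E = 0$ ($E = 0 \cdot 6 = 0$)
$E \left(-11\right) m{\left(-1,u \right)} = 0 \left(-11\right) \left(-2 - \frac{9}{2} - \frac{3^{2}}{4}\right) = 0 \left(-2 - \frac{9}{2} - \frac{9}{4}\right) = 0 \left(- \frac{35}{4}\right) = 0$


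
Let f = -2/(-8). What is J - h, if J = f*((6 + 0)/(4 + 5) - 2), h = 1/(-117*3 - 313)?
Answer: -661/1992 ≈ -0.33183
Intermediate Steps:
f = ¼ (f = -2*(-⅛) = ¼ ≈ 0.25000)
h = -1/664 (h = 1/(-351 - 313) = 1/(-664) = -1/664 ≈ -0.0015060)
J = -⅓ (J = ((6 + 0)/(4 + 5) - 2)/4 = (6/9 - 2)/4 = (6*(⅑) - 2)/4 = (⅔ - 2)/4 = (¼)*(-4/3) = -⅓ ≈ -0.33333)
J - h = -⅓ - 1*(-1/664) = -⅓ + 1/664 = -661/1992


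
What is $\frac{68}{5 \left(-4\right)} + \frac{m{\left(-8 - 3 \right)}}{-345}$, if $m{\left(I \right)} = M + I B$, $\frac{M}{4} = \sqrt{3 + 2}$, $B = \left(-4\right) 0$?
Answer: $- \frac{17}{5} - \frac{4 \sqrt{5}}{345} \approx -3.4259$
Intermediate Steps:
$B = 0$
$M = 4 \sqrt{5}$ ($M = 4 \sqrt{3 + 2} = 4 \sqrt{5} \approx 8.9443$)
$m{\left(I \right)} = 4 \sqrt{5}$ ($m{\left(I \right)} = 4 \sqrt{5} + I 0 = 4 \sqrt{5} + 0 = 4 \sqrt{5}$)
$\frac{68}{5 \left(-4\right)} + \frac{m{\left(-8 - 3 \right)}}{-345} = \frac{68}{5 \left(-4\right)} + \frac{4 \sqrt{5}}{-345} = \frac{68}{-20} + 4 \sqrt{5} \left(- \frac{1}{345}\right) = 68 \left(- \frac{1}{20}\right) - \frac{4 \sqrt{5}}{345} = - \frac{17}{5} - \frac{4 \sqrt{5}}{345}$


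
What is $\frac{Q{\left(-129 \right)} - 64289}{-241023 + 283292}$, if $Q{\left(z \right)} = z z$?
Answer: $- \frac{47648}{42269} \approx -1.1273$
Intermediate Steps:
$Q{\left(z \right)} = z^{2}$
$\frac{Q{\left(-129 \right)} - 64289}{-241023 + 283292} = \frac{\left(-129\right)^{2} - 64289}{-241023 + 283292} = \frac{16641 - 64289}{42269} = \left(-47648\right) \frac{1}{42269} = - \frac{47648}{42269}$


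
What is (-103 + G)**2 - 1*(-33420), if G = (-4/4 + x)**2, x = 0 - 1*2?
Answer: 42256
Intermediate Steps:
x = -2 (x = 0 - 2 = -2)
G = 9 (G = (-4/4 - 2)**2 = (-4*1/4 - 2)**2 = (-1 - 2)**2 = (-3)**2 = 9)
(-103 + G)**2 - 1*(-33420) = (-103 + 9)**2 - 1*(-33420) = (-94)**2 + 33420 = 8836 + 33420 = 42256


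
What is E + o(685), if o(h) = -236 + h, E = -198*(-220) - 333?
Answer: 43676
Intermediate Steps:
E = 43227 (E = 43560 - 333 = 43227)
E + o(685) = 43227 + (-236 + 685) = 43227 + 449 = 43676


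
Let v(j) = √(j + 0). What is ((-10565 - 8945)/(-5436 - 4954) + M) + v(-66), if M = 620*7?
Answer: 4511211/1039 + I*√66 ≈ 4341.9 + 8.124*I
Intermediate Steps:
v(j) = √j
M = 4340
((-10565 - 8945)/(-5436 - 4954) + M) + v(-66) = ((-10565 - 8945)/(-5436 - 4954) + 4340) + √(-66) = (-19510/(-10390) + 4340) + I*√66 = (-19510*(-1/10390) + 4340) + I*√66 = (1951/1039 + 4340) + I*√66 = 4511211/1039 + I*√66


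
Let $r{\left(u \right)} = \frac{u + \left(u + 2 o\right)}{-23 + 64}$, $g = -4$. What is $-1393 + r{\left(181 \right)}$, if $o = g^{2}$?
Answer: $- \frac{56719}{41} \approx -1383.4$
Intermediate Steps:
$o = 16$ ($o = \left(-4\right)^{2} = 16$)
$r{\left(u \right)} = \frac{32}{41} + \frac{2 u}{41}$ ($r{\left(u \right)} = \frac{u + \left(u + 2 \cdot 16\right)}{-23 + 64} = \frac{u + \left(u + 32\right)}{41} = \left(u + \left(32 + u\right)\right) \frac{1}{41} = \left(32 + 2 u\right) \frac{1}{41} = \frac{32}{41} + \frac{2 u}{41}$)
$-1393 + r{\left(181 \right)} = -1393 + \left(\frac{32}{41} + \frac{2}{41} \cdot 181\right) = -1393 + \left(\frac{32}{41} + \frac{362}{41}\right) = -1393 + \frac{394}{41} = - \frac{56719}{41}$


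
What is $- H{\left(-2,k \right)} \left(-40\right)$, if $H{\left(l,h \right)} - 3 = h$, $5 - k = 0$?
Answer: $320$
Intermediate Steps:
$k = 5$ ($k = 5 - 0 = 5 + 0 = 5$)
$H{\left(l,h \right)} = 3 + h$
$- H{\left(-2,k \right)} \left(-40\right) = - (3 + 5) \left(-40\right) = \left(-1\right) 8 \left(-40\right) = \left(-8\right) \left(-40\right) = 320$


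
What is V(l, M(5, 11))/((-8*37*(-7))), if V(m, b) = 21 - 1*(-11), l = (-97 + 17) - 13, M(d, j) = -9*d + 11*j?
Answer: 4/259 ≈ 0.015444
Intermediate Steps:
l = -93 (l = -80 - 13 = -93)
V(m, b) = 32 (V(m, b) = 21 + 11 = 32)
V(l, M(5, 11))/((-8*37*(-7))) = 32/((-8*37*(-7))) = 32/((-296*(-7))) = 32/2072 = 32*(1/2072) = 4/259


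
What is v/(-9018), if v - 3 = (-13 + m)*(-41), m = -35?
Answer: -73/334 ≈ -0.21856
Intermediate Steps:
v = 1971 (v = 3 + (-13 - 35)*(-41) = 3 - 48*(-41) = 3 + 1968 = 1971)
v/(-9018) = 1971/(-9018) = 1971*(-1/9018) = -73/334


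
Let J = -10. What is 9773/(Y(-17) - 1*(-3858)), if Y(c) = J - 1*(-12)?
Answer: 9773/3860 ≈ 2.5319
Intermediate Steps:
Y(c) = 2 (Y(c) = -10 - 1*(-12) = -10 + 12 = 2)
9773/(Y(-17) - 1*(-3858)) = 9773/(2 - 1*(-3858)) = 9773/(2 + 3858) = 9773/3860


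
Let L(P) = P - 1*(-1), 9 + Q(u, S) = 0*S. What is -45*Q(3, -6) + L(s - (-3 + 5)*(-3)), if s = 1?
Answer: 413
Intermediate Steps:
Q(u, S) = -9 (Q(u, S) = -9 + 0*S = -9 + 0 = -9)
L(P) = 1 + P (L(P) = P + 1 = 1 + P)
-45*Q(3, -6) + L(s - (-3 + 5)*(-3)) = -45*(-9) + (1 + (1 - (-3 + 5)*(-3))) = 405 + (1 + (1 - 2*(-3))) = 405 + (1 + (1 - 1*(-6))) = 405 + (1 + (1 + 6)) = 405 + (1 + 7) = 405 + 8 = 413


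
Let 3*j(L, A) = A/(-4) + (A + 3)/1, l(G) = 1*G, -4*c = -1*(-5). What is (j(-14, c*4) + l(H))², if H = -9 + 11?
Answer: 49/16 ≈ 3.0625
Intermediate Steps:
H = 2
c = -5/4 (c = -(-1)*(-5)/4 = -¼*5 = -5/4 ≈ -1.2500)
l(G) = G
j(L, A) = 1 + A/4 (j(L, A) = (A/(-4) + (A + 3)/1)/3 = (A*(-¼) + (3 + A)*1)/3 = (-A/4 + (3 + A))/3 = (3 + 3*A/4)/3 = 1 + A/4)
(j(-14, c*4) + l(H))² = ((1 + (-5/4*4)/4) + 2)² = ((1 + (¼)*(-5)) + 2)² = ((1 - 5/4) + 2)² = (-¼ + 2)² = (7/4)² = 49/16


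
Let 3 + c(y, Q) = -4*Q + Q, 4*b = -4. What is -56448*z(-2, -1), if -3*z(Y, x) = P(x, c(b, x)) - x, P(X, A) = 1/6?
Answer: 21952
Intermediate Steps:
b = -1 (b = (¼)*(-4) = -1)
c(y, Q) = -3 - 3*Q (c(y, Q) = -3 + (-4*Q + Q) = -3 - 3*Q)
P(X, A) = ⅙
z(Y, x) = -1/18 + x/3 (z(Y, x) = -(⅙ - x)/3 = -1/18 + x/3)
-56448*z(-2, -1) = -56448*(-1/18 + (⅓)*(-1)) = -56448*(-1/18 - ⅓) = -56448*(-7/18) = 21952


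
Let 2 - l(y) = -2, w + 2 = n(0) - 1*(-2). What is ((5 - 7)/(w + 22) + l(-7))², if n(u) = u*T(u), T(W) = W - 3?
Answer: 1849/121 ≈ 15.281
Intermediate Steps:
T(W) = -3 + W
n(u) = u*(-3 + u)
w = 0 (w = -2 + (0*(-3 + 0) - 1*(-2)) = -2 + (0*(-3) + 2) = -2 + (0 + 2) = -2 + 2 = 0)
l(y) = 4 (l(y) = 2 - 1*(-2) = 2 + 2 = 4)
((5 - 7)/(w + 22) + l(-7))² = ((5 - 7)/(0 + 22) + 4)² = (-2/22 + 4)² = (-2*1/22 + 4)² = (-1/11 + 4)² = (43/11)² = 1849/121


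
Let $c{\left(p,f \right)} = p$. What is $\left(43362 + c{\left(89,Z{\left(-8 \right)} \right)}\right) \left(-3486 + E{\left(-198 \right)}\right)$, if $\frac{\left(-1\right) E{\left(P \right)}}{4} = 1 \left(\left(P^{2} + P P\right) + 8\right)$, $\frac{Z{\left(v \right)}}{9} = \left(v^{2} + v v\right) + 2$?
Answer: $-13780484650$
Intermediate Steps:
$Z{\left(v \right)} = 18 + 18 v^{2}$ ($Z{\left(v \right)} = 9 \left(\left(v^{2} + v v\right) + 2\right) = 9 \left(\left(v^{2} + v^{2}\right) + 2\right) = 9 \left(2 v^{2} + 2\right) = 9 \left(2 + 2 v^{2}\right) = 18 + 18 v^{2}$)
$E{\left(P \right)} = -32 - 8 P^{2}$ ($E{\left(P \right)} = - 4 \cdot 1 \left(\left(P^{2} + P P\right) + 8\right) = - 4 \cdot 1 \left(\left(P^{2} + P^{2}\right) + 8\right) = - 4 \cdot 1 \left(2 P^{2} + 8\right) = - 4 \cdot 1 \left(8 + 2 P^{2}\right) = - 4 \left(8 + 2 P^{2}\right) = -32 - 8 P^{2}$)
$\left(43362 + c{\left(89,Z{\left(-8 \right)} \right)}\right) \left(-3486 + E{\left(-198 \right)}\right) = \left(43362 + 89\right) \left(-3486 - \left(32 + 8 \left(-198\right)^{2}\right)\right) = 43451 \left(-3486 - 313664\right) = 43451 \left(-317150\right) = -13780484650$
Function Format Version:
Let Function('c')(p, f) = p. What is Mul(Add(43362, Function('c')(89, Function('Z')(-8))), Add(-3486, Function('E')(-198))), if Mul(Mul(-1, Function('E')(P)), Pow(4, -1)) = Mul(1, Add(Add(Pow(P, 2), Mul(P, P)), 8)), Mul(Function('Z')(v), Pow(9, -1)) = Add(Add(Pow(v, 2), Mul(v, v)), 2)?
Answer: -13780484650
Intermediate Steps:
Function('Z')(v) = Add(18, Mul(18, Pow(v, 2))) (Function('Z')(v) = Mul(9, Add(Add(Pow(v, 2), Mul(v, v)), 2)) = Mul(9, Add(Add(Pow(v, 2), Pow(v, 2)), 2)) = Mul(9, Add(Mul(2, Pow(v, 2)), 2)) = Mul(9, Add(2, Mul(2, Pow(v, 2)))) = Add(18, Mul(18, Pow(v, 2))))
Function('E')(P) = Add(-32, Mul(-8, Pow(P, 2))) (Function('E')(P) = Mul(-4, Mul(1, Add(Add(Pow(P, 2), Mul(P, P)), 8))) = Mul(-4, Mul(1, Add(Add(Pow(P, 2), Pow(P, 2)), 8))) = Mul(-4, Mul(1, Add(Mul(2, Pow(P, 2)), 8))) = Mul(-4, Mul(1, Add(8, Mul(2, Pow(P, 2))))) = Mul(-4, Add(8, Mul(2, Pow(P, 2)))) = Add(-32, Mul(-8, Pow(P, 2))))
Mul(Add(43362, Function('c')(89, Function('Z')(-8))), Add(-3486, Function('E')(-198))) = Mul(Add(43362, 89), Add(-3486, Add(-32, Mul(-8, Pow(-198, 2))))) = Mul(43451, Add(-3486, Add(-32, Mul(-8, 39204)))) = Mul(43451, Add(-3486, Add(-32, -313632))) = Mul(43451, Add(-3486, -313664)) = Mul(43451, -317150) = -13780484650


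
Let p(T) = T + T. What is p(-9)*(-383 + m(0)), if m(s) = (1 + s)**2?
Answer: 6876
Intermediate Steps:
p(T) = 2*T
p(-9)*(-383 + m(0)) = (2*(-9))*(-383 + (1 + 0)**2) = -18*(-383 + 1**2) = -18*(-383 + 1) = -18*(-382) = 6876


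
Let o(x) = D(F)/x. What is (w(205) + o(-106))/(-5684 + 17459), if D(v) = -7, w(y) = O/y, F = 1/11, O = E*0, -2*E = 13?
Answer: 7/1248150 ≈ 5.6083e-6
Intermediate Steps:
E = -13/2 (E = -1/2*13 = -13/2 ≈ -6.5000)
O = 0 (O = -13/2*0 = 0)
F = 1/11 ≈ 0.090909
w(y) = 0 (w(y) = 0/y = 0)
o(x) = -7/x
(w(205) + o(-106))/(-5684 + 17459) = (0 - 7/(-106))/(-5684 + 17459) = (0 - 7*(-1/106))/11775 = (0 + 7/106)*(1/11775) = (7/106)*(1/11775) = 7/1248150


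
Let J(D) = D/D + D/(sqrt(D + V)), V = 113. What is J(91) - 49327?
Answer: -49326 + 91*sqrt(51)/102 ≈ -49320.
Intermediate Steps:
J(D) = 1 + D/sqrt(113 + D) (J(D) = D/D + D/(sqrt(D + 113)) = 1 + D/(sqrt(113 + D)) = 1 + D/sqrt(113 + D))
J(91) - 49327 = (1 + 91/sqrt(113 + 91)) - 49327 = (1 + 91/sqrt(204)) - 49327 = (1 + 91*(sqrt(51)/102)) - 49327 = (1 + 91*sqrt(51)/102) - 49327 = -49326 + 91*sqrt(51)/102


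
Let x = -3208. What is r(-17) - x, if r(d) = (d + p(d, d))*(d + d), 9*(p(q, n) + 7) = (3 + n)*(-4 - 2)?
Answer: 11120/3 ≈ 3706.7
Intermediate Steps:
p(q, n) = -9 - 2*n/3 (p(q, n) = -7 + ((3 + n)*(-4 - 2))/9 = -7 + ((3 + n)*(-6))/9 = -7 + (-18 - 6*n)/9 = -7 + (-2 - 2*n/3) = -9 - 2*n/3)
r(d) = 2*d*(-9 + d/3) (r(d) = (d + (-9 - 2*d/3))*(d + d) = (-9 + d/3)*(2*d) = 2*d*(-9 + d/3))
r(-17) - x = (2/3)*(-17)*(-27 - 17) - 1*(-3208) = (2/3)*(-17)*(-44) + 3208 = 1496/3 + 3208 = 11120/3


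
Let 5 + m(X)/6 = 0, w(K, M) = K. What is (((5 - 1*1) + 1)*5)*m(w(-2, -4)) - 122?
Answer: -872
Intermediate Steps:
m(X) = -30 (m(X) = -30 + 6*0 = -30 + 0 = -30)
(((5 - 1*1) + 1)*5)*m(w(-2, -4)) - 122 = (((5 - 1*1) + 1)*5)*(-30) - 122 = (((5 - 1) + 1)*5)*(-30) - 122 = ((4 + 1)*5)*(-30) - 122 = (5*5)*(-30) - 122 = 25*(-30) - 122 = -750 - 122 = -872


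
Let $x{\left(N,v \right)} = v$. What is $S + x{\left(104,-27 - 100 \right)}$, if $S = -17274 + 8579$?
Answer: $-8822$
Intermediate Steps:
$S = -8695$
$S + x{\left(104,-27 - 100 \right)} = -8695 - 127 = -8822$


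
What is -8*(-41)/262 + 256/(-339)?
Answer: 22060/44409 ≈ 0.49675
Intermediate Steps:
-8*(-41)/262 + 256/(-339) = 328*(1/262) + 256*(-1/339) = 164/131 - 256/339 = 22060/44409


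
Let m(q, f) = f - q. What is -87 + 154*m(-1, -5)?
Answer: -703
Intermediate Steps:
-87 + 154*m(-1, -5) = -87 + 154*(-5 - 1*(-1)) = -87 + 154*(-5 + 1) = -87 + 154*(-4) = -87 - 616 = -703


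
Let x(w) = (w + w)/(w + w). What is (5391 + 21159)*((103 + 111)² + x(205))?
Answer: 1215910350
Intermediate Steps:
x(w) = 1 (x(w) = (2*w)/((2*w)) = (2*w)*(1/(2*w)) = 1)
(5391 + 21159)*((103 + 111)² + x(205)) = (5391 + 21159)*((103 + 111)² + 1) = 26550*(214² + 1) = 26550*(45796 + 1) = 26550*45797 = 1215910350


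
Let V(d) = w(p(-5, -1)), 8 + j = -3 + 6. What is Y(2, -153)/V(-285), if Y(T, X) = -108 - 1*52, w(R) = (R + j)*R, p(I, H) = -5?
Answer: -16/5 ≈ -3.2000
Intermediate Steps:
j = -5 (j = -8 + (-3 + 6) = -8 + 3 = -5)
w(R) = R*(-5 + R) (w(R) = (R - 5)*R = (-5 + R)*R = R*(-5 + R))
Y(T, X) = -160 (Y(T, X) = -108 - 52 = -160)
V(d) = 50 (V(d) = -5*(-5 - 5) = -5*(-10) = 50)
Y(2, -153)/V(-285) = -160/50 = -160*1/50 = -16/5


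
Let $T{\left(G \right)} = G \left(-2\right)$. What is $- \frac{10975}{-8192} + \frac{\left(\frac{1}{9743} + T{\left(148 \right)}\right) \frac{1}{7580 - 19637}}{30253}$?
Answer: $\frac{13001215235139303}{9704409174843392} \approx 1.3397$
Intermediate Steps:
$T{\left(G \right)} = - 2 G$
$- \frac{10975}{-8192} + \frac{\left(\frac{1}{9743} + T{\left(148 \right)}\right) \frac{1}{7580 - 19637}}{30253} = - \frac{10975}{-8192} + \frac{\left(\frac{1}{9743} - 296\right) \frac{1}{7580 - 19637}}{30253} = \left(-10975\right) \left(- \frac{1}{8192}\right) + \frac{\frac{1}{9743} - 296}{-12057} \cdot \frac{1}{30253} = \frac{10975}{8192} + \left(- \frac{2883927}{9743}\right) \left(- \frac{1}{12057}\right) \frac{1}{30253} = \frac{10975}{8192} + \frac{961309}{39157117} \cdot \frac{1}{30253} = \frac{10975}{8192} + \frac{961309}{1184620260601} = \frac{13001215235139303}{9704409174843392}$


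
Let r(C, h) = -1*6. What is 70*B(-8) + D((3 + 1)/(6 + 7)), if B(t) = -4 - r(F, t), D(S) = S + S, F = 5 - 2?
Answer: 1828/13 ≈ 140.62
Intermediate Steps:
F = 3
r(C, h) = -6
D(S) = 2*S
B(t) = 2 (B(t) = -4 - 1*(-6) = -4 + 6 = 2)
70*B(-8) + D((3 + 1)/(6 + 7)) = 70*2 + 2*((3 + 1)/(6 + 7)) = 140 + 2*(4/13) = 140 + 8/13 = 1828/13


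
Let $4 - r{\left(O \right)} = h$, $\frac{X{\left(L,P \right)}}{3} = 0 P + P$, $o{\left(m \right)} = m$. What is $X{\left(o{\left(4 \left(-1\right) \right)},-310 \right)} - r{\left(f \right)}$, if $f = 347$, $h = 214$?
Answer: $-720$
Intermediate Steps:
$X{\left(L,P \right)} = 3 P$ ($X{\left(L,P \right)} = 3 \left(0 P + P\right) = 3 \left(0 + P\right) = 3 P$)
$r{\left(O \right)} = -210$ ($r{\left(O \right)} = 4 - 214 = -210$)
$X{\left(o{\left(4 \left(-1\right) \right)},-310 \right)} - r{\left(f \right)} = 3 \left(-310\right) - -210 = -930 + 210 = -720$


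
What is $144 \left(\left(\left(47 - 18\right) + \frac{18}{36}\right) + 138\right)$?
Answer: $24120$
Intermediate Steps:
$144 \left(\left(\left(47 - 18\right) + \frac{18}{36}\right) + 138\right) = 144 \left(\left(29 + 18 \cdot \frac{1}{36}\right) + 138\right) = 144 \left(\left(29 + \frac{1}{2}\right) + 138\right) = 144 \left(\frac{59}{2} + 138\right) = 144 \cdot \frac{335}{2} = 24120$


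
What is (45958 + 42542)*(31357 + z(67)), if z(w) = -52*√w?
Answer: 2775094500 - 4602000*√67 ≈ 2.7374e+9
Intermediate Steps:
(45958 + 42542)*(31357 + z(67)) = (45958 + 42542)*(31357 - 52*√67) = 88500*(31357 - 52*√67) = 2775094500 - 4602000*√67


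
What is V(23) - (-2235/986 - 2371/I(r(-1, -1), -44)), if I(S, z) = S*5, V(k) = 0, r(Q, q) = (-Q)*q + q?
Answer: -578864/2465 ≈ -234.83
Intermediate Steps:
r(Q, q) = q - Q*q (r(Q, q) = -Q*q + q = q - Q*q)
I(S, z) = 5*S
V(23) - (-2235/986 - 2371/I(r(-1, -1), -44)) = 0 - (-2235/986 - 2371*(-1/(5*(1 - 1*(-1))))) = 0 - (-2235*1/986 - 2371*(-1/(5*(1 + 1)))) = 0 - (-2235/986 - 2371/(5*(-1*2))) = 0 - (-2235/986 - 2371/(5*(-2))) = 0 - (-2235/986 - 2371/(-10)) = 0 - (-2235/986 - 2371*(-⅒)) = 0 - (-2235/986 + 2371/10) = 0 - 1*578864/2465 = 0 - 578864/2465 = -578864/2465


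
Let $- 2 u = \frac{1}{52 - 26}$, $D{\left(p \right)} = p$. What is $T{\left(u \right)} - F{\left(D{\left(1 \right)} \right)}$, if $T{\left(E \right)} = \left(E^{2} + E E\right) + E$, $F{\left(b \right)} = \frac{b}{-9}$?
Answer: $\frac{1127}{12168} \approx 0.09262$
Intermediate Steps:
$u = - \frac{1}{52}$ ($u = - \frac{1}{2 \left(52 - 26\right)} = - \frac{1}{2 \cdot 26} = \left(- \frac{1}{2}\right) \frac{1}{26} = - \frac{1}{52} \approx -0.019231$)
$F{\left(b \right)} = - \frac{b}{9}$ ($F{\left(b \right)} = b \left(- \frac{1}{9}\right) = - \frac{b}{9}$)
$T{\left(E \right)} = E + 2 E^{2}$ ($T{\left(E \right)} = \left(E^{2} + E^{2}\right) + E = 2 E^{2} + E = E + 2 E^{2}$)
$T{\left(u \right)} - F{\left(D{\left(1 \right)} \right)} = - \frac{1 + 2 \left(- \frac{1}{52}\right)}{52} - \left(- \frac{1}{9}\right) 1 = - \frac{1 - \frac{1}{26}}{52} - - \frac{1}{9} = \left(- \frac{1}{52}\right) \frac{25}{26} + \frac{1}{9} = - \frac{25}{1352} + \frac{1}{9} = \frac{1127}{12168}$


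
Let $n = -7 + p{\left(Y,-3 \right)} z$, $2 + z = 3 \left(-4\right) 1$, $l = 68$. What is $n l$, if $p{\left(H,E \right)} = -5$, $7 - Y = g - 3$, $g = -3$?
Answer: $4284$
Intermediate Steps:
$Y = 13$ ($Y = 7 - \left(-3 - 3\right) = 7 - -6 = 7 + 6 = 13$)
$z = -14$ ($z = -2 + 3 \left(-4\right) 1 = -2 - 12 = -14$)
$n = 63$ ($n = -7 - -70 = -7 + 70 = 63$)
$n l = 63 \cdot 68 = 4284$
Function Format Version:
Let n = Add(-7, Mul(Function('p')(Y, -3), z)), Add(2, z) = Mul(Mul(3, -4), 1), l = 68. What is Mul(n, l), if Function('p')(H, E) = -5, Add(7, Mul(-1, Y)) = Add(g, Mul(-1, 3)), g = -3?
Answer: 4284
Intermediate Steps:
Y = 13 (Y = Add(7, Mul(-1, Add(-3, Mul(-1, 3)))) = Add(7, Mul(-1, Add(-3, -3))) = Add(7, Mul(-1, -6)) = Add(7, 6) = 13)
z = -14 (z = Add(-2, Mul(Mul(3, -4), 1)) = Add(-2, Mul(-12, 1)) = Add(-2, -12) = -14)
n = 63 (n = Add(-7, Mul(-5, -14)) = Add(-7, 70) = 63)
Mul(n, l) = Mul(63, 68) = 4284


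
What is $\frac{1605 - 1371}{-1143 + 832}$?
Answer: $- \frac{234}{311} \approx -0.75241$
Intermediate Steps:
$\frac{1605 - 1371}{-1143 + 832} = \frac{1605 - 1371}{-311} = \left(1605 - 1371\right) \left(- \frac{1}{311}\right) = 234 \left(- \frac{1}{311}\right) = - \frac{234}{311}$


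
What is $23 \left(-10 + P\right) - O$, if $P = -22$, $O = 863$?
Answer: $-1599$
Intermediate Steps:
$23 \left(-10 + P\right) - O = 23 \left(-10 - 22\right) - 863 = 23 \left(-32\right) - 863 = -736 - 863 = -1599$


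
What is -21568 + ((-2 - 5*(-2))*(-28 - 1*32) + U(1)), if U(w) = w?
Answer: -22047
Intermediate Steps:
-21568 + ((-2 - 5*(-2))*(-28 - 1*32) + U(1)) = -21568 + ((-2 - 5*(-2))*(-28 - 1*32) + 1) = -21568 + ((-2 + 10)*(-28 - 32) + 1) = -21568 + (8*(-60) + 1) = -21568 + (-480 + 1) = -21568 - 479 = -22047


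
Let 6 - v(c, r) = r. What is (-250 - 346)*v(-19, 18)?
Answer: 7152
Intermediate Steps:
v(c, r) = 6 - r
(-250 - 346)*v(-19, 18) = (-250 - 346)*(6 - 1*18) = -596*(6 - 18) = -596*(-12) = 7152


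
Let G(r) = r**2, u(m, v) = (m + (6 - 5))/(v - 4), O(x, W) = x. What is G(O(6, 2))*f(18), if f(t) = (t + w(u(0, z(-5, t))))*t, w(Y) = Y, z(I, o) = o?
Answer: 81972/7 ≈ 11710.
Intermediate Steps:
u(m, v) = (1 + m)/(-4 + v) (u(m, v) = (m + 1)/(-4 + v) = (1 + m)/(-4 + v))
f(t) = t*(t + 1/(-4 + t)) (f(t) = (t + (1 + 0)/(-4 + t))*t = (t + 1/(-4 + t))*t = t*(t + 1/(-4 + t)))
G(O(6, 2))*f(18) = 6**2*(18*(1 + 18*(-4 + 18))/(-4 + 18)) = 36*(18*(1 + 18*14)/14) = 36*(18*(1/14)*(1 + 252)) = 36*(18*(1/14)*253) = 36*(2277/7) = 81972/7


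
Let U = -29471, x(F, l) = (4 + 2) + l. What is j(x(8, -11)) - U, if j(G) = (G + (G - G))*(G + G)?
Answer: 29521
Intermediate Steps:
x(F, l) = 6 + l
j(G) = 2*G**2 (j(G) = (G + 0)*(2*G) = G*(2*G) = 2*G**2)
j(x(8, -11)) - U = 2*(6 - 11)**2 - 1*(-29471) = 2*(-5)**2 + 29471 = 2*25 + 29471 = 50 + 29471 = 29521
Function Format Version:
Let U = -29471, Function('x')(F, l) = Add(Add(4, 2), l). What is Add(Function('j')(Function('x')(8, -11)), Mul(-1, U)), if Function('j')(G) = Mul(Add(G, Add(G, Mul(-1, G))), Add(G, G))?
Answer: 29521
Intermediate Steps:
Function('x')(F, l) = Add(6, l)
Function('j')(G) = Mul(2, Pow(G, 2)) (Function('j')(G) = Mul(Add(G, 0), Mul(2, G)) = Mul(G, Mul(2, G)) = Mul(2, Pow(G, 2)))
Add(Function('j')(Function('x')(8, -11)), Mul(-1, U)) = Add(Mul(2, Pow(Add(6, -11), 2)), Mul(-1, -29471)) = Add(Mul(2, Pow(-5, 2)), 29471) = Add(Mul(2, 25), 29471) = Add(50, 29471) = 29521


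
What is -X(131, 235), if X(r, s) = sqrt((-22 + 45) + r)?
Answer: -sqrt(154) ≈ -12.410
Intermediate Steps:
X(r, s) = sqrt(23 + r)
-X(131, 235) = -sqrt(23 + 131) = -sqrt(154)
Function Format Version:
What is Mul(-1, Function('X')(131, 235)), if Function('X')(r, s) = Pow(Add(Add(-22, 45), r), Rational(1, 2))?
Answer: Mul(-1, Pow(154, Rational(1, 2))) ≈ -12.410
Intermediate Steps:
Function('X')(r, s) = Pow(Add(23, r), Rational(1, 2))
Mul(-1, Function('X')(131, 235)) = Mul(-1, Pow(Add(23, 131), Rational(1, 2))) = Mul(-1, Pow(154, Rational(1, 2)))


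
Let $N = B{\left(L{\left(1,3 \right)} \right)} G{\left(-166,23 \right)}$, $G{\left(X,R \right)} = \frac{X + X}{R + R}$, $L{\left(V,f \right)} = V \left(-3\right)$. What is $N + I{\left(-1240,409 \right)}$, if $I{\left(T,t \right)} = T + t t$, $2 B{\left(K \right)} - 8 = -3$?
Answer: $\frac{3818528}{23} \approx 1.6602 \cdot 10^{5}$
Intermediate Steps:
$L{\left(V,f \right)} = - 3 V$
$B{\left(K \right)} = \frac{5}{2}$ ($B{\left(K \right)} = 4 + \frac{1}{2} \left(-3\right) = 4 - \frac{3}{2} = \frac{5}{2}$)
$G{\left(X,R \right)} = \frac{X}{R}$ ($G{\left(X,R \right)} = \frac{2 X}{2 R} = 2 X \frac{1}{2 R} = \frac{X}{R}$)
$I{\left(T,t \right)} = T + t^{2}$
$N = - \frac{415}{23}$ ($N = \frac{5 \left(- \frac{166}{23}\right)}{2} = \frac{5 \left(\left(-166\right) \frac{1}{23}\right)}{2} = \frac{5}{2} \left(- \frac{166}{23}\right) = - \frac{415}{23} \approx -18.043$)
$N + I{\left(-1240,409 \right)} = - \frac{415}{23} - \left(1240 - 409^{2}\right) = - \frac{415}{23} + \left(-1240 + 167281\right) = - \frac{415}{23} + 166041 = \frac{3818528}{23}$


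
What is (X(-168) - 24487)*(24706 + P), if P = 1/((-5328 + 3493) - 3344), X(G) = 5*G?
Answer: -3240649750971/5179 ≈ -6.2573e+8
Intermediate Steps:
P = -1/5179 (P = 1/(-1835 - 3344) = 1/(-5179) = -1/5179 ≈ -0.00019309)
(X(-168) - 24487)*(24706 + P) = (5*(-168) - 24487)*(24706 - 1/5179) = (-840 - 24487)*(127952373/5179) = -25327*127952373/5179 = -3240649750971/5179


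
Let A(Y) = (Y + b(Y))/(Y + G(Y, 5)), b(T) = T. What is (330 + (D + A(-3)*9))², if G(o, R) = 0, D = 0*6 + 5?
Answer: 124609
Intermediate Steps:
D = 5 (D = 0 + 5 = 5)
A(Y) = 2 (A(Y) = (Y + Y)/(Y + 0) = (2*Y)/Y = 2)
(330 + (D + A(-3)*9))² = (330 + (5 + 2*9))² = (330 + (5 + 18))² = (330 + 23)² = 353² = 124609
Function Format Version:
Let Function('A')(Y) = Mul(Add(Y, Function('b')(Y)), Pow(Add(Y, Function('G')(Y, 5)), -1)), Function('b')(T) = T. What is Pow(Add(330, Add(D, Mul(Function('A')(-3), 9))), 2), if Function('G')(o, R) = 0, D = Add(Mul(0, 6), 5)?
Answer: 124609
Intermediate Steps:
D = 5 (D = Add(0, 5) = 5)
Function('A')(Y) = 2 (Function('A')(Y) = Mul(Add(Y, Y), Pow(Add(Y, 0), -1)) = Mul(Mul(2, Y), Pow(Y, -1)) = 2)
Pow(Add(330, Add(D, Mul(Function('A')(-3), 9))), 2) = Pow(Add(330, Add(5, Mul(2, 9))), 2) = Pow(Add(330, Add(5, 18)), 2) = Pow(Add(330, 23), 2) = Pow(353, 2) = 124609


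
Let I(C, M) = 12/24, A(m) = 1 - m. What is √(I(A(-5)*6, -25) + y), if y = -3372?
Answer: I*√13486/2 ≈ 58.065*I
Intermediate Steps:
I(C, M) = ½ (I(C, M) = 12*(1/24) = ½)
√(I(A(-5)*6, -25) + y) = √(½ - 3372) = √(-6743/2) = I*√13486/2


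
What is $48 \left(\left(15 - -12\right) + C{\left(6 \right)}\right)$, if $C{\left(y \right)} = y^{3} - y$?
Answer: $11376$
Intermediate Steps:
$48 \left(\left(15 - -12\right) + C{\left(6 \right)}\right) = 48 \left(\left(15 - -12\right) + \left(6^{3} - 6\right)\right) = 48 \left(\left(15 + 12\right) + \left(216 - 6\right)\right) = 48 \left(27 + 210\right) = 48 \cdot 237 = 11376$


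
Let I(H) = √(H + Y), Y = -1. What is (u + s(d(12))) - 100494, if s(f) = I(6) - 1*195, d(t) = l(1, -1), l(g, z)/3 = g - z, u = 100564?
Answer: -125 + √5 ≈ -122.76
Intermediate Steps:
l(g, z) = -3*z + 3*g (l(g, z) = 3*(g - z) = -3*z + 3*g)
I(H) = √(-1 + H) (I(H) = √(H - 1) = √(-1 + H))
d(t) = 6 (d(t) = -3*(-1) + 3*1 = 3 + 3 = 6)
s(f) = -195 + √5 (s(f) = √(-1 + 6) - 1*195 = √5 - 195 = -195 + √5)
(u + s(d(12))) - 100494 = (100564 + (-195 + √5)) - 100494 = (100369 + √5) - 100494 = -125 + √5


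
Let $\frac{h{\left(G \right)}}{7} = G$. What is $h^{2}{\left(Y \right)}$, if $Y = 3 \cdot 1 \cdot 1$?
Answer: $441$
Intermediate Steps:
$Y = 3$ ($Y = 3 \cdot 1 = 3$)
$h{\left(G \right)} = 7 G$
$h^{2}{\left(Y \right)} = \left(7 \cdot 3\right)^{2} = 21^{2} = 441$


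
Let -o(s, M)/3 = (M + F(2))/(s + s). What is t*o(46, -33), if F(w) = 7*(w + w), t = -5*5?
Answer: -375/92 ≈ -4.0761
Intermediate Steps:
t = -25
F(w) = 14*w (F(w) = 7*(2*w) = 14*w)
o(s, M) = -3*(28 + M)/(2*s) (o(s, M) = -3*(M + 14*2)/(s + s) = -3*(M + 28)/(2*s) = -3*(28 + M)*1/(2*s) = -3*(28 + M)/(2*s))
t*o(46, -33) = -75*(-28 - 1*(-33))/(2*46) = -75*(-28 + 33)/(2*46) = -75*5/(2*46) = -25*15/92 = -375/92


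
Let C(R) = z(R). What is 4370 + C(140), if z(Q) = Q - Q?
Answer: 4370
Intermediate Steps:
z(Q) = 0
C(R) = 0
4370 + C(140) = 4370 + 0 = 4370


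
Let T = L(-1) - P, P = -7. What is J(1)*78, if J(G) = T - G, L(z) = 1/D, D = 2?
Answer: 507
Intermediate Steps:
L(z) = ½ (L(z) = 1/2 = ½)
T = 15/2 (T = ½ - 1*(-7) = ½ + 7 = 15/2 ≈ 7.5000)
J(G) = 15/2 - G
J(1)*78 = (15/2 - 1*1)*78 = (15/2 - 1)*78 = (13/2)*78 = 507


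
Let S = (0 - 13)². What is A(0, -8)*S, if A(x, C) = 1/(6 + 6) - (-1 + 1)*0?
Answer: 169/12 ≈ 14.083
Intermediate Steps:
S = 169 (S = (-13)² = 169)
A(x, C) = 1/12 (A(x, C) = 1/12 - 0*0 = 1/12 - 1*0 = 1/12 + 0 = 1/12)
A(0, -8)*S = (1/12)*169 = 169/12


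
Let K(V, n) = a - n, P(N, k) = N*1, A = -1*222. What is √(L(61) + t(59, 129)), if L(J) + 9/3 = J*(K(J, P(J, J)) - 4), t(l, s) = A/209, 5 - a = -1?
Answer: 4*I*√9836585/209 ≈ 60.026*I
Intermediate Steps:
A = -222
a = 6 (a = 5 - 1*(-1) = 5 + 1 = 6)
t(l, s) = -222/209
P(N, k) = N
K(V, n) = 6 - n
L(J) = -3 + J*(2 - J) (L(J) = -3 + J*((6 - J) - 4) = -3 + J*(2 - J))
√(L(61) + t(59, 129)) = √((-3 - 1*61² + 2*61) - 222/209) = √((-3 - 1*3721 + 122) - 222/209) = √((-3 - 3721 + 122) - 222/209) = √(-3602 - 222/209) = √(-753040/209) = 4*I*√9836585/209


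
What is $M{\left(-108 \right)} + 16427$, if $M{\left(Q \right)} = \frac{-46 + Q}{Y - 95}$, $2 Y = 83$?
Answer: $\frac{1757997}{107} \approx 16430.0$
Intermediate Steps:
$Y = \frac{83}{2}$ ($Y = \frac{1}{2} \cdot 83 = \frac{83}{2} \approx 41.5$)
$M{\left(Q \right)} = \frac{92}{107} - \frac{2 Q}{107}$ ($M{\left(Q \right)} = \frac{-46 + Q}{\frac{83}{2} - 95} = \frac{-46 + Q}{- \frac{107}{2}} = \left(-46 + Q\right) \left(- \frac{2}{107}\right) = \frac{92}{107} - \frac{2 Q}{107}$)
$M{\left(-108 \right)} + 16427 = \left(\frac{92}{107} - - \frac{216}{107}\right) + 16427 = \left(\frac{92}{107} + \frac{216}{107}\right) + 16427 = \frac{308}{107} + 16427 = \frac{1757997}{107}$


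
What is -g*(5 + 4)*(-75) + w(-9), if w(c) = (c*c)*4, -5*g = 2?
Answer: 54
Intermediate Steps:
g = -⅖ (g = -⅕*2 = -⅖ ≈ -0.40000)
w(c) = 4*c² (w(c) = c²*4 = 4*c²)
-g*(5 + 4)*(-75) + w(-9) = -(-2)*(5 + 4)/5*(-75) + 4*(-9)² = -(-2)*9/5*(-75) + 4*81 = -1*(-18/5)*(-75) + 324 = (18/5)*(-75) + 324 = -270 + 324 = 54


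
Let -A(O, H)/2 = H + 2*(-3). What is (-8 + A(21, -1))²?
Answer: 36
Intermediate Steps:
A(O, H) = 12 - 2*H (A(O, H) = -2*(H + 2*(-3)) = -2*(H - 6) = -2*(-6 + H) = 12 - 2*H)
(-8 + A(21, -1))² = (-8 + (12 - 2*(-1)))² = (-8 + (12 + 2))² = (-8 + 14)² = 6² = 36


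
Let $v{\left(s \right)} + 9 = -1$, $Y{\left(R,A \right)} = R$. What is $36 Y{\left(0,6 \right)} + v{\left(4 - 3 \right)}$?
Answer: $-10$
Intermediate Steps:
$v{\left(s \right)} = -10$ ($v{\left(s \right)} = -9 - 1 = -10$)
$36 Y{\left(0,6 \right)} + v{\left(4 - 3 \right)} = 36 \cdot 0 - 10 = 0 - 10 = -10$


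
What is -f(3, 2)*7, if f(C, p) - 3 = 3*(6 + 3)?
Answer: -210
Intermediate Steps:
f(C, p) = 30 (f(C, p) = 3 + 3*(6 + 3) = 3 + 3*9 = 3 + 27 = 30)
-f(3, 2)*7 = -1*30*7 = -30*7 = -210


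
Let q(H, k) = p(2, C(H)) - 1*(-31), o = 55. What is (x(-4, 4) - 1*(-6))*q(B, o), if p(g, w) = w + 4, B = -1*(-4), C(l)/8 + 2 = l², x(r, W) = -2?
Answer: 588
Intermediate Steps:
C(l) = -16 + 8*l²
B = 4
p(g, w) = 4 + w
q(H, k) = 19 + 8*H² (q(H, k) = (4 + (-16 + 8*H²)) - 1*(-31) = (-12 + 8*H²) + 31 = 19 + 8*H²)
(x(-4, 4) - 1*(-6))*q(B, o) = (-2 - 1*(-6))*(19 + 8*4²) = (-2 + 6)*(19 + 8*16) = 4*(19 + 128) = 4*147 = 588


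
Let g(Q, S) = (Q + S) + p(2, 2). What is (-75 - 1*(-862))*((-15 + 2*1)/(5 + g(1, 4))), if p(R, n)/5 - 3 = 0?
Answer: -10231/25 ≈ -409.24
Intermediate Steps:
p(R, n) = 15 (p(R, n) = 15 + 5*0 = 15 + 0 = 15)
g(Q, S) = 15 + Q + S (g(Q, S) = (Q + S) + 15 = 15 + Q + S)
(-75 - 1*(-862))*((-15 + 2*1)/(5 + g(1, 4))) = (-75 - 1*(-862))*((-15 + 2*1)/(5 + (15 + 1 + 4))) = (-75 + 862)*((-15 + 2)/(5 + 20)) = 787*(-13/25) = -10231/25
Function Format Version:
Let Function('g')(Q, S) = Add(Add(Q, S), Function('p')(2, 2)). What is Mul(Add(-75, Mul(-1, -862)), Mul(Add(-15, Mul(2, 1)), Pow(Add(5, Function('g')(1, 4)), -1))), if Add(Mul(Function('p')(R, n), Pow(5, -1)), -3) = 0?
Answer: Rational(-10231, 25) ≈ -409.24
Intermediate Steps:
Function('p')(R, n) = 15 (Function('p')(R, n) = Add(15, Mul(5, 0)) = Add(15, 0) = 15)
Function('g')(Q, S) = Add(15, Q, S) (Function('g')(Q, S) = Add(Add(Q, S), 15) = Add(15, Q, S))
Mul(Add(-75, Mul(-1, -862)), Mul(Add(-15, Mul(2, 1)), Pow(Add(5, Function('g')(1, 4)), -1))) = Mul(Add(-75, Mul(-1, -862)), Mul(Add(-15, Mul(2, 1)), Pow(Add(5, Add(15, 1, 4)), -1))) = Mul(Add(-75, 862), Mul(Add(-15, 2), Pow(Add(5, 20), -1))) = Mul(787, Mul(-13, Pow(25, -1))) = Mul(787, Mul(-13, Rational(1, 25))) = Mul(787, Rational(-13, 25)) = Rational(-10231, 25)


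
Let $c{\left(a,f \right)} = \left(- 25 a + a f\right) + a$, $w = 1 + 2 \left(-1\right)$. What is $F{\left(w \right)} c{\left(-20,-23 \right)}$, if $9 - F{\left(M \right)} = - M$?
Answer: $7520$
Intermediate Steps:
$w = -1$ ($w = 1 - 2 = -1$)
$c{\left(a,f \right)} = - 24 a + a f$
$F{\left(M \right)} = 9 + M$ ($F{\left(M \right)} = 9 - - M = 9 + M$)
$F{\left(w \right)} c{\left(-20,-23 \right)} = \left(9 - 1\right) \left(- 20 \left(-24 - 23\right)\right) = 8 \left(\left(-20\right) \left(-47\right)\right) = 8 \cdot 940 = 7520$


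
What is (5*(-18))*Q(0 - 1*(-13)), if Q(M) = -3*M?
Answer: 3510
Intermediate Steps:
Q(M) = -3*M
(5*(-18))*Q(0 - 1*(-13)) = (5*(-18))*(-3*(0 - 1*(-13))) = -(-270)*(0 + 13) = -(-270)*13 = -90*(-39) = 3510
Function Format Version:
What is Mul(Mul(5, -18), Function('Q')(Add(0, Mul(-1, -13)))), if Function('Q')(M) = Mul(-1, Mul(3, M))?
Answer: 3510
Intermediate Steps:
Function('Q')(M) = Mul(-3, M)
Mul(Mul(5, -18), Function('Q')(Add(0, Mul(-1, -13)))) = Mul(Mul(5, -18), Mul(-3, Add(0, Mul(-1, -13)))) = Mul(-90, Mul(-3, Add(0, 13))) = Mul(-90, Mul(-3, 13)) = Mul(-90, -39) = 3510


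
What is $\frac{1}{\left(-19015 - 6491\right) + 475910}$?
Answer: $\frac{1}{450404} \approx 2.2202 \cdot 10^{-6}$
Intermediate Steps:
$\frac{1}{\left(-19015 - 6491\right) + 475910} = \frac{1}{-25506 + 475910} = \frac{1}{450404}$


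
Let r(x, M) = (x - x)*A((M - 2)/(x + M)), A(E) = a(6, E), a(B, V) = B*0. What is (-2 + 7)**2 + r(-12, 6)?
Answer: 25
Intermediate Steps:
a(B, V) = 0
A(E) = 0
r(x, M) = 0 (r(x, M) = (x - x)*0 = 0*0 = 0)
(-2 + 7)**2 + r(-12, 6) = (-2 + 7)**2 + 0 = 5**2 + 0 = 25 + 0 = 25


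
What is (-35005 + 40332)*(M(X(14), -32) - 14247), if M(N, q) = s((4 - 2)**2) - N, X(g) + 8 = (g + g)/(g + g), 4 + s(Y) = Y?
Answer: -75856480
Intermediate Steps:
s(Y) = -4 + Y
X(g) = -7 (X(g) = -8 + (g + g)/(g + g) = -8 + (2*g)/((2*g)) = -8 + (2*g)*(1/(2*g)) = -8 + 1 = -7)
M(N, q) = -N (M(N, q) = (-4 + (4 - 2)**2) - N = (-4 + 2**2) - N = (-4 + 4) - N = 0 - N = -N)
(-35005 + 40332)*(M(X(14), -32) - 14247) = (-35005 + 40332)*(-1*(-7) - 14247) = 5327*(7 - 14247) = 5327*(-14240) = -75856480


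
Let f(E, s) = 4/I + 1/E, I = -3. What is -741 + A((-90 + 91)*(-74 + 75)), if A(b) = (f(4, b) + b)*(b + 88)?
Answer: -8981/12 ≈ -748.42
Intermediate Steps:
f(E, s) = -4/3 + 1/E (f(E, s) = 4/(-3) + 1/E = 4*(-1/3) + 1/E = -4/3 + 1/E)
A(b) = (88 + b)*(-13/12 + b) (A(b) = ((-4/3 + 1/4) + b)*(b + 88) = ((-4/3 + 1/4) + b)*(88 + b) = (-13/12 + b)*(88 + b) = (88 + b)*(-13/12 + b))
-741 + A((-90 + 91)*(-74 + 75)) = -741 + (-286/3 + ((-90 + 91)*(-74 + 75))**2 + 1043*((-90 + 91)*(-74 + 75))/12) = -741 + (-286/3 + (1*1)**2 + 1043*(1*1)/12) = -741 + (-286/3 + 1**2 + (1043/12)*1) = -741 + (-286/3 + 1 + 1043/12) = -741 - 89/12 = -8981/12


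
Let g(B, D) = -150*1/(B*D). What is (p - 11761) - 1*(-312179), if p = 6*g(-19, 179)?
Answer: 1021722518/3401 ≈ 3.0042e+5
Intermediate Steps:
g(B, D) = -150/(B*D)
p = 900/3401 (p = 6*(-150/(-19*179)) = 6*(-150*(-1/19)*1/179) = 6*(150/3401) = 900/3401 ≈ 0.26463)
(p - 11761) - 1*(-312179) = (900/3401 - 11761) - 1*(-312179) = -39998261/3401 + 312179 = 1021722518/3401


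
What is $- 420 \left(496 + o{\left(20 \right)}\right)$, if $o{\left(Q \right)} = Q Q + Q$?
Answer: $-384720$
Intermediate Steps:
$o{\left(Q \right)} = Q + Q^{2}$ ($o{\left(Q \right)} = Q^{2} + Q = Q + Q^{2}$)
$- 420 \left(496 + o{\left(20 \right)}\right) = - 420 \left(496 + 20 \left(1 + 20\right)\right) = - 420 \left(496 + 20 \cdot 21\right) = - 420 \left(496 + 420\right) = \left(-420\right) 916 = -384720$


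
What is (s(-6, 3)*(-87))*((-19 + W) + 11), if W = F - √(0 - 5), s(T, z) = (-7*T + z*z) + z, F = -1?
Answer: 42282 + 4698*I*√5 ≈ 42282.0 + 10505.0*I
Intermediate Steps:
s(T, z) = z + z² - 7*T (s(T, z) = (-7*T + z²) + z = (z² - 7*T) + z = z + z² - 7*T)
W = -1 - I*√5 (W = -1 - √(0 - 5) = -1 - √(-5) = -1 - I*√5 ≈ -1.0 - 2.2361*I)
(s(-6, 3)*(-87))*((-19 + W) + 11) = ((3 + 3² - 7*(-6))*(-87))*((-19 + (-1 - I*√5)) + 11) = ((3 + 9 + 42)*(-87))*((-20 - I*√5) + 11) = (54*(-87))*(-9 - I*√5) = -4698*(-9 - I*√5) = 42282 + 4698*I*√5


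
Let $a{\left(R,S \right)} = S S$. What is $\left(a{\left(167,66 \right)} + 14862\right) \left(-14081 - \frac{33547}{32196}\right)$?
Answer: $- \frac{1452193509869}{5366} \approx -2.7063 \cdot 10^{8}$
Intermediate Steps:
$a{\left(R,S \right)} = S^{2}$
$\left(a{\left(167,66 \right)} + 14862\right) \left(-14081 - \frac{33547}{32196}\right) = \left(66^{2} + 14862\right) \left(-14081 - \frac{33547}{32196}\right) = \left(4356 + 14862\right) \left(-14081 - \frac{33547}{32196}\right) = 19218 \left(-14081 - \frac{33547}{32196}\right) = 19218 \left(- \frac{453385423}{32196}\right) = - \frac{1452193509869}{5366}$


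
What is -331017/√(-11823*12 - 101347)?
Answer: 331017*I*√243223/243223 ≈ 671.19*I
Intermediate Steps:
-331017/√(-11823*12 - 101347) = -331017/√(-141876 - 101347) = -331017*(-I*√243223/243223) = -(-331017)*I*√243223/243223 = 331017*I*√243223/243223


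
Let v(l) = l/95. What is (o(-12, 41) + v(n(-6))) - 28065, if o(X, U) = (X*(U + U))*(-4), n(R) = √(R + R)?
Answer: -24129 + 2*I*√3/95 ≈ -24129.0 + 0.036464*I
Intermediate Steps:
n(R) = √2*√R (n(R) = √(2*R) = √2*√R)
o(X, U) = -8*U*X (o(X, U) = (X*(2*U))*(-4) = (2*U*X)*(-4) = -8*U*X)
v(l) = l/95 (v(l) = l*(1/95) = l/95)
(o(-12, 41) + v(n(-6))) - 28065 = (-8*41*(-12) + (√2*√(-6))/95) - 28065 = (3936 + (√2*(I*√6))/95) - 28065 = (3936 + (2*I*√3)/95) - 28065 = (3936 + 2*I*√3/95) - 28065 = -24129 + 2*I*√3/95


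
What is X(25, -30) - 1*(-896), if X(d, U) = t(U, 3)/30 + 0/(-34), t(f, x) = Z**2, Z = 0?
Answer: 896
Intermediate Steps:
t(f, x) = 0 (t(f, x) = 0**2 = 0)
X(d, U) = 0 (X(d, U) = 0/30 + 0/(-34) = 0*(1/30) + 0*(-1/34) = 0 + 0 = 0)
X(25, -30) - 1*(-896) = 0 - 1*(-896) = 0 + 896 = 896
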